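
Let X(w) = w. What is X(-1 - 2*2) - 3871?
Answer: -3876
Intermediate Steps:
X(-1 - 2*2) - 3871 = (-1 - 2*2) - 3871 = (-1 - 4) - 3871 = -5 - 3871 = -3876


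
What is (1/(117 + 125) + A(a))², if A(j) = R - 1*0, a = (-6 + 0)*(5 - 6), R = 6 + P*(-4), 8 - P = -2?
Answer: 67683529/58564 ≈ 1155.7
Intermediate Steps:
P = 10 (P = 8 - 1*(-2) = 8 + 2 = 10)
R = -34 (R = 6 + 10*(-4) = 6 - 40 = -34)
a = 6 (a = -6*(-1) = 6)
A(j) = -34 (A(j) = -34 - 1*0 = -34 + 0 = -34)
(1/(117 + 125) + A(a))² = (1/(117 + 125) - 34)² = (1/242 - 34)² = (-8227/242)² = 67683529/58564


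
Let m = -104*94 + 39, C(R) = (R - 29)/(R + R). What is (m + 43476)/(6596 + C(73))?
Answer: 2462947/481530 ≈ 5.1148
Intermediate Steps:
C(R) = (-29 + R)/(2*R) (C(R) = (-29 + R)/((2*R)) = (-29 + R)*(1/(2*R)) = (-29 + R)/(2*R))
m = -9737 (m = -9776 + 39 = -9737)
(m + 43476)/(6596 + C(73)) = (-9737 + 43476)/(6596 + (1/2)*(-29 + 73)/73) = 33739/(6596 + (1/2)*(1/73)*44) = 33739/(6596 + 22/73) = 33739/(481530/73) = 33739*(73/481530) = 2462947/481530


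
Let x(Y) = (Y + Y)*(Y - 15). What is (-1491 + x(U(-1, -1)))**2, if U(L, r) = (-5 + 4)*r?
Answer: 2307361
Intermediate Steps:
U(L, r) = -r
x(Y) = 2*Y*(-15 + Y) (x(Y) = (2*Y)*(-15 + Y) = 2*Y*(-15 + Y))
(-1491 + x(U(-1, -1)))**2 = (-1491 + 2*(-1*(-1))*(-15 - 1*(-1)))**2 = (-1491 + 2*1*(-15 + 1))**2 = (-1491 + 2*1*(-14))**2 = (-1491 - 28)**2 = (-1519)**2 = 2307361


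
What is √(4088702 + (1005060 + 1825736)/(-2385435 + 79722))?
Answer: √21736810772381069490/2305713 ≈ 2022.1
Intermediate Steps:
√(4088702 + (1005060 + 1825736)/(-2385435 + 79722)) = √(4088702 + 2830796/(-2305713)) = √(4088702 + 2830796*(-1/2305713)) = √(4088702 - 2830796/2305713) = √(9427370523730/2305713) = √21736810772381069490/2305713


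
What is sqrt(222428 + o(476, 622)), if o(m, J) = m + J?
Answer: sqrt(223526) ≈ 472.79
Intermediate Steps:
o(m, J) = J + m
sqrt(222428 + o(476, 622)) = sqrt(222428 + (622 + 476)) = sqrt(222428 + 1098) = sqrt(223526)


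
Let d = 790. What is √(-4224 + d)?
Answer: I*√3434 ≈ 58.6*I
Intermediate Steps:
√(-4224 + d) = √(-4224 + 790) = √(-3434) = I*√3434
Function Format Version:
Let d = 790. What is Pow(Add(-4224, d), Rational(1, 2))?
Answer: Mul(I, Pow(3434, Rational(1, 2))) ≈ Mul(58.600, I)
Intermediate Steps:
Pow(Add(-4224, d), Rational(1, 2)) = Pow(Add(-4224, 790), Rational(1, 2)) = Pow(-3434, Rational(1, 2)) = Mul(I, Pow(3434, Rational(1, 2)))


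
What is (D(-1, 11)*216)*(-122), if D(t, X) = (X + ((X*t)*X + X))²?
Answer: -258275952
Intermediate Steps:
D(t, X) = (2*X + t*X²)² (D(t, X) = (X + (t*X² + X))² = (X + (X + t*X²))² = (2*X + t*X²)²)
(D(-1, 11)*216)*(-122) = ((11²*(2 + 11*(-1))²)*216)*(-122) = ((121*(2 - 11)²)*216)*(-122) = ((121*(-9)²)*216)*(-122) = ((121*81)*216)*(-122) = (9801*216)*(-122) = 2117016*(-122) = -258275952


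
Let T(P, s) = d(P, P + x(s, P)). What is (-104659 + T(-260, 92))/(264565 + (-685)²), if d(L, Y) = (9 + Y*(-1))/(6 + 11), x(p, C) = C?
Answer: -889337/6237215 ≈ -0.14259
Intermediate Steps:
d(L, Y) = 9/17 - Y/17 (d(L, Y) = (9 - Y)/17 = (9 - Y)*(1/17) = 9/17 - Y/17)
T(P, s) = 9/17 - 2*P/17 (T(P, s) = 9/17 - (P + P)/17 = 9/17 - 2*P/17)
(-104659 + T(-260, 92))/(264565 + (-685)²) = (-104659 + (9/17 - 2/17*(-260)))/(264565 + (-685)²) = (-104659 + (9/17 + 520/17))/(264565 + 469225) = (-104659 + 529/17)/733790 = -1778674/17*1/733790 = -889337/6237215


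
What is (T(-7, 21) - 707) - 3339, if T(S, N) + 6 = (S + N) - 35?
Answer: -4073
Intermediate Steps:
T(S, N) = -41 + N + S (T(S, N) = -6 + ((S + N) - 35) = -6 + ((N + S) - 35) = -6 + (-35 + N + S) = -41 + N + S)
(T(-7, 21) - 707) - 3339 = ((-41 + 21 - 7) - 707) - 3339 = (-27 - 707) - 3339 = -734 - 3339 = -4073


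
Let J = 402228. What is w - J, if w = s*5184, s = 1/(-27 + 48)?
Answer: -2813868/7 ≈ -4.0198e+5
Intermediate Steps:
s = 1/21 ≈ 0.047619
w = 1728/7 (w = (1/21)*5184 = 1728/7 ≈ 246.86)
w - J = 1728/7 - 1*402228 = 1728/7 - 402228 = -2813868/7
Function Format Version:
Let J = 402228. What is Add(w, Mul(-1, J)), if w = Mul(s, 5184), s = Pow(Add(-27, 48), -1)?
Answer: Rational(-2813868, 7) ≈ -4.0198e+5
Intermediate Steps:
s = Rational(1, 21) (s = Pow(21, -1) = Rational(1, 21) ≈ 0.047619)
w = Rational(1728, 7) (w = Mul(Rational(1, 21), 5184) = Rational(1728, 7) ≈ 246.86)
Add(w, Mul(-1, J)) = Add(Rational(1728, 7), Mul(-1, 402228)) = Add(Rational(1728, 7), -402228) = Rational(-2813868, 7)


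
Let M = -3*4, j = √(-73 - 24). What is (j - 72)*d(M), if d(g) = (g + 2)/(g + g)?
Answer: -30 + 5*I*√97/12 ≈ -30.0 + 4.1037*I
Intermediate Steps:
j = I*√97 (j = √(-97) = I*√97 ≈ 9.8489*I)
M = -12
d(g) = (2 + g)/(2*g) (d(g) = (2 + g)/((2*g)) = (2 + g)*(1/(2*g)) = (2 + g)/(2*g))
(j - 72)*d(M) = (I*√97 - 72)*((½)*(2 - 12)/(-12)) = (-72 + I*√97)*((½)*(-1/12)*(-10)) = (-72 + I*√97)*(5/12) = -30 + 5*I*√97/12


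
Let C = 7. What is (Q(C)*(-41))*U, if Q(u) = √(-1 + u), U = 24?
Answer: -984*√6 ≈ -2410.3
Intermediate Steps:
(Q(C)*(-41))*U = (√(-1 + 7)*(-41))*24 = (√6*(-41))*24 = -41*√6*24 = -984*√6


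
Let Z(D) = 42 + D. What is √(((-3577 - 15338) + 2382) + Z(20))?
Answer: I*√16471 ≈ 128.34*I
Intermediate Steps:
√(((-3577 - 15338) + 2382) + Z(20)) = √(((-3577 - 15338) + 2382) + (42 + 20)) = √((-18915 + 2382) + 62) = √(-16533 + 62) = √(-16471) = I*√16471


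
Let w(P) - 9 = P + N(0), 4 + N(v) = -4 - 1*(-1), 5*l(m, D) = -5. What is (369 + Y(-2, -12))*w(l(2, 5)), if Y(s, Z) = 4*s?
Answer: 361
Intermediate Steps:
l(m, D) = -1 (l(m, D) = (1/5)*(-5) = -1)
N(v) = -7 (N(v) = -4 + (-4 - 1*(-1)) = -4 + (-4 + 1) = -4 - 3 = -7)
w(P) = 2 + P (w(P) = 9 + (P - 7) = 9 + (-7 + P) = 2 + P)
(369 + Y(-2, -12))*w(l(2, 5)) = (369 + 4*(-2))*(2 - 1) = (369 - 8)*1 = 361*1 = 361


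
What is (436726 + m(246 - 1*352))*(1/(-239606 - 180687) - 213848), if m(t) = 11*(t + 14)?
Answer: -39161459072945010/420293 ≈ -9.3177e+10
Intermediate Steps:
m(t) = 154 + 11*t (m(t) = 11*(14 + t) = 154 + 11*t)
(436726 + m(246 - 1*352))*(1/(-239606 - 180687) - 213848) = (436726 + (154 + 11*(246 - 1*352)))*(1/(-239606 - 180687) - 213848) = (436726 + (154 + 11*(246 - 352)))*(1/(-420293) - 213848) = (436726 + (154 + 11*(-106)))*(-1/420293 - 213848) = (436726 + (154 - 1166))*(-89878817465/420293) = (436726 - 1012)*(-89878817465/420293) = 435714*(-89878817465/420293) = -39161459072945010/420293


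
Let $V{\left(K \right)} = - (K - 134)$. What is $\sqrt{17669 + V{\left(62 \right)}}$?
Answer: $\sqrt{17741} \approx 133.2$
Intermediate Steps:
$V{\left(K \right)} = 134 - K$ ($V{\left(K \right)} = - (-134 + K) = 134 - K$)
$\sqrt{17669 + V{\left(62 \right)}} = \sqrt{17669 + \left(134 - 62\right)} = \sqrt{17669 + 72} = \sqrt{17741}$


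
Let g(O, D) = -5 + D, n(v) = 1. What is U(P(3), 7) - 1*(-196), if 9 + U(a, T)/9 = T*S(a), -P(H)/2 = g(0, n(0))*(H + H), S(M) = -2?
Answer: -11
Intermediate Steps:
P(H) = 16*H (P(H) = -2*(-5 + 1)*(H + H) = -(-8)*2*H = -(-16)*H = 16*H)
U(a, T) = -81 - 18*T (U(a, T) = -81 + 9*(T*(-2)) = -81 + 9*(-2*T) = -81 - 18*T)
U(P(3), 7) - 1*(-196) = (-81 - 18*7) - 1*(-196) = (-81 - 126) + 196 = -207 + 196 = -11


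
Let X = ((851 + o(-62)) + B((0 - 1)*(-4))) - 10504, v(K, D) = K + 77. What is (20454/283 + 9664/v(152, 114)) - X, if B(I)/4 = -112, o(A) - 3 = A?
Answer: 665857998/64807 ≈ 10274.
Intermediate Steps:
v(K, D) = 77 + K
o(A) = 3 + A
B(I) = -448 (B(I) = 4*(-112) = -448)
X = -10160 (X = ((851 + (3 - 62)) - 448) - 10504 = ((851 - 59) - 448) - 10504 = (792 - 448) - 10504 = 344 - 10504 = -10160)
(20454/283 + 9664/v(152, 114)) - X = (20454/283 + 9664/(77 + 152)) - 1*(-10160) = (20454*(1/283) + 9664/229) + 10160 = (20454/283 + 9664*(1/229)) + 10160 = (20454/283 + 9664/229) + 10160 = 7418878/64807 + 10160 = 665857998/64807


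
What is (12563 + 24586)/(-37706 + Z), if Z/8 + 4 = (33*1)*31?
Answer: -5307/4222 ≈ -1.2570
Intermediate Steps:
Z = 8152 (Z = -32 + 8*((33*1)*31) = -32 + 8*(33*31) = -32 + 8*1023 = -32 + 8184 = 8152)
(12563 + 24586)/(-37706 + Z) = (12563 + 24586)/(-37706 + 8152) = 37149/(-29554) = 37149*(-1/29554) = -5307/4222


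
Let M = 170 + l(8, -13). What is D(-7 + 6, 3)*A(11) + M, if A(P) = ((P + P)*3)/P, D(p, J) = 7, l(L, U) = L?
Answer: 220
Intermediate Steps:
M = 178 (M = 170 + 8 = 178)
A(P) = 6 (A(P) = ((2*P)*3)/P = (6*P)/P = 6)
D(-7 + 6, 3)*A(11) + M = 7*6 + 178 = 42 + 178 = 220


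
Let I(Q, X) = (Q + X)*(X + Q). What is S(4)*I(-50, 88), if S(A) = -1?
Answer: -1444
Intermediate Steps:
I(Q, X) = (Q + X)² (I(Q, X) = (Q + X)*(Q + X) = (Q + X)²)
S(4)*I(-50, 88) = -(-50 + 88)² = -1*38² = -1*1444 = -1444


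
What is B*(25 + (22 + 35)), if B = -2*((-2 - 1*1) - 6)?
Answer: 1476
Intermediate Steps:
B = 18 (B = -2*((-2 - 1) - 6) = -2*(-3 - 6) = -2*(-9) = 18)
B*(25 + (22 + 35)) = 18*(25 + (22 + 35)) = 18*(25 + 57) = 18*82 = 1476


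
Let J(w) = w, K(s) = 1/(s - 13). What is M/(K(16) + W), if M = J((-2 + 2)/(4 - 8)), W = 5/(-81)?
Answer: 0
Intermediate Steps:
K(s) = 1/(-13 + s)
W = -5/81 (W = 5*(-1/81) = -5/81 ≈ -0.061728)
M = 0 (M = (-2 + 2)/(4 - 8) = 0/(-4) = 0*(-¼) = 0)
M/(K(16) + W) = 0/(1/(-13 + 16) - 5/81) = 0/(1/3 - 5/81) = 0/(⅓ - 5/81) = 0/(22/81) = (81/22)*0 = 0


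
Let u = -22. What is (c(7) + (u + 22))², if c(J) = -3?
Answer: 9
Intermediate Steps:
(c(7) + (u + 22))² = (-3 + (-22 + 22))² = (-3 + 0)² = (-3)² = 9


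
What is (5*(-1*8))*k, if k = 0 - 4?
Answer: 160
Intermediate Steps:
k = -4
(5*(-1*8))*k = (5*(-1*8))*(-4) = (5*(-8))*(-4) = -40*(-4) = 160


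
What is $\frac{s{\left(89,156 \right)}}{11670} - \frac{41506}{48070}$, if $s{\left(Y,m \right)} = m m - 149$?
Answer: $\frac{67829407}{56097690} \approx 1.2091$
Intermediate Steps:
$s{\left(Y,m \right)} = -149 + m^{2}$ ($s{\left(Y,m \right)} = m^{2} - 149 = -149 + m^{2}$)
$\frac{s{\left(89,156 \right)}}{11670} - \frac{41506}{48070} = \frac{-149 + 156^{2}}{11670} - \frac{41506}{48070} = \left(-149 + 24336\right) \frac{1}{11670} - \frac{20753}{24035} = 24187 \cdot \frac{1}{11670} - \frac{20753}{24035} = \frac{24187}{11670} - \frac{20753}{24035} = \frac{67829407}{56097690}$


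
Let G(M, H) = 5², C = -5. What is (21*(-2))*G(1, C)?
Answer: -1050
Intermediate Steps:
G(M, H) = 25
(21*(-2))*G(1, C) = (21*(-2))*25 = -42*25 = -1050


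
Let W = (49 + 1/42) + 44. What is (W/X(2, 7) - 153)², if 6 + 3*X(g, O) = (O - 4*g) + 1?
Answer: 280864081/7056 ≈ 39805.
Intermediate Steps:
W = 3907/42 (W = (49 + 1/42) + 44 = 2059/42 + 44 = 3907/42 ≈ 93.024)
X(g, O) = -5/3 - 4*g/3 + O/3 (X(g, O) = -2 + ((O - 4*g) + 1)/3 = -2 + (1 + O - 4*g)/3 = -2 + (⅓ - 4*g/3 + O/3) = -5/3 - 4*g/3 + O/3)
(W/X(2, 7) - 153)² = (3907/(42*(-5/3 - 4/3*2 + (⅓)*7)) - 153)² = (3907/(42*(-5/3 - 8/3 + 7/3)) - 153)² = ((3907/42)/(-2) - 153)² = ((3907/42)*(-½) - 153)² = (-3907/84 - 153)² = (-16759/84)² = 280864081/7056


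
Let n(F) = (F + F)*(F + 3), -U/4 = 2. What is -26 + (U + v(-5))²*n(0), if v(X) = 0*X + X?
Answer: -26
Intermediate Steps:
U = -8 (U = -4*2 = -8)
v(X) = X (v(X) = 0 + X = X)
n(F) = 2*F*(3 + F) (n(F) = (2*F)*(3 + F) = 2*F*(3 + F))
-26 + (U + v(-5))²*n(0) = -26 + (-8 - 5)²*(2*0*(3 + 0)) = -26 + (-13)²*(2*0*3) = -26 + 169*0 = -26 + 0 = -26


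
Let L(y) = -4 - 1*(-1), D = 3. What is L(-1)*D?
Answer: -9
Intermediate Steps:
L(y) = -3 (L(y) = -4 + 1 = -3)
L(-1)*D = -3*3 = -9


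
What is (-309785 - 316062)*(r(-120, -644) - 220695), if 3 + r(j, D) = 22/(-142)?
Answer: 9806752749943/71 ≈ 1.3812e+11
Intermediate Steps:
r(j, D) = -224/71 (r(j, D) = -3 + 22/(-142) = -3 + 22*(-1/142) = -3 - 11/71 = -224/71)
(-309785 - 316062)*(r(-120, -644) - 220695) = (-309785 - 316062)*(-224/71 - 220695) = -625847*(-15669569/71) = 9806752749943/71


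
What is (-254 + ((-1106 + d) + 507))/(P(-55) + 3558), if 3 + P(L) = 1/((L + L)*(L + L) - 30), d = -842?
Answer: -20458650/42908851 ≈ -0.47679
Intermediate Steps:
P(L) = -3 + 1/(-30 + 4*L²) (P(L) = -3 + 1/((L + L)*(L + L) - 30) = -3 + 1/((2*L)*(2*L) - 30) = -3 + 1/(4*L² - 30) = -3 + 1/(-30 + 4*L²))
(-254 + ((-1106 + d) + 507))/(P(-55) + 3558) = (-254 + ((-1106 - 842) + 507))/((91 - 12*(-55)²)/(2*(-15 + 2*(-55)²)) + 3558) = (-254 + (-1948 + 507))/((91 - 12*3025)/(2*(-15 + 2*3025)) + 3558) = (-254 - 1441)/((91 - 36300)/(2*(-15 + 6050)) + 3558) = -1695/((½)*(-36209)/6035 + 3558) = -1695/((½)*(1/6035)*(-36209) + 3558) = -1695/(-36209/12070 + 3558) = -1695/42908851/12070 = -1695*12070/42908851 = -20458650/42908851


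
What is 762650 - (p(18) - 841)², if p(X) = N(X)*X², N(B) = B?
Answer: -24147431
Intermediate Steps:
p(X) = X³ (p(X) = X*X² = X³)
762650 - (p(18) - 841)² = 762650 - (18³ - 841)² = 762650 - (5832 - 841)² = 762650 - 1*4991² = 762650 - 1*24910081 = 762650 - 24910081 = -24147431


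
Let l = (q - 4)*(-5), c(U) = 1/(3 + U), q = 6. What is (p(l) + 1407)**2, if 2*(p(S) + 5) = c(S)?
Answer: 385219129/196 ≈ 1.9654e+6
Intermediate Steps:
l = -10 (l = (6 - 4)*(-5) = 2*(-5) = -10)
p(S) = -5 + 1/(2*(3 + S))
(p(l) + 1407)**2 = ((-29 - 10*(-10))/(2*(3 - 10)) + 1407)**2 = ((1/2)*(-29 + 100)/(-7) + 1407)**2 = ((1/2)*(-1/7)*71 + 1407)**2 = (-71/14 + 1407)**2 = (19627/14)**2 = 385219129/196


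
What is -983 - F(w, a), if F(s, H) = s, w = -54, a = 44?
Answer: -929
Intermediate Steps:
-983 - F(w, a) = -983 - 1*(-54) = -983 + 54 = -929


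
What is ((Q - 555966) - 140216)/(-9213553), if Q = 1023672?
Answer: -327490/9213553 ≈ -0.035544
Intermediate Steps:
((Q - 555966) - 140216)/(-9213553) = ((1023672 - 555966) - 140216)/(-9213553) = (467706 - 140216)*(-1/9213553) = 327490*(-1/9213553) = -327490/9213553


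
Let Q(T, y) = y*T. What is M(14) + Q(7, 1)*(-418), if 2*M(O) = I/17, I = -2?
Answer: -49743/17 ≈ -2926.1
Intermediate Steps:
Q(T, y) = T*y
M(O) = -1/17 (M(O) = (-2/17)/2 = (-2*1/17)/2 = (½)*(-2/17) = -1/17)
M(14) + Q(7, 1)*(-418) = -1/17 + (7*1)*(-418) = -1/17 + 7*(-418) = -1/17 - 2926 = -49743/17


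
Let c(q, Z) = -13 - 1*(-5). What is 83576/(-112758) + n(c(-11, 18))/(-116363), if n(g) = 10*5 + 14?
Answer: -4866185300/6560429577 ≈ -0.74175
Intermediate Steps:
c(q, Z) = -8 (c(q, Z) = -13 + 5 = -8)
n(g) = 64 (n(g) = 50 + 14 = 64)
83576/(-112758) + n(c(-11, 18))/(-116363) = 83576/(-112758) + 64/(-116363) = 83576*(-1/112758) + 64*(-1/116363) = -41788/56379 - 64/116363 = -4866185300/6560429577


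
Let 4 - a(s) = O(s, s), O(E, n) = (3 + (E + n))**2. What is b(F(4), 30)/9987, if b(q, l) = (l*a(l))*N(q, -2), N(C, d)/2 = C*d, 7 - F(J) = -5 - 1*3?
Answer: 2379000/3329 ≈ 714.63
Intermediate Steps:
F(J) = 15 (F(J) = 7 - (-5 - 1*3) = 7 - (-5 - 3) = 7 - 1*(-8) = 7 + 8 = 15)
N(C, d) = 2*C*d (N(C, d) = 2*(C*d) = 2*C*d)
O(E, n) = (3 + E + n)**2
a(s) = 4 - (3 + 2*s)**2 (a(s) = 4 - (3 + s + s)**2 = 4 - (3 + 2*s)**2)
b(q, l) = -4*l*q*(4 - (3 + 2*l)**2) (b(q, l) = (l*(4 - (3 + 2*l)**2))*(2*q*(-2)) = (l*(4 - (3 + 2*l)**2))*(-4*q) = -4*l*q*(4 - (3 + 2*l)**2))
b(F(4), 30)/9987 = (4*30*15*(-4 + (3 + 2*30)**2))/9987 = (4*30*15*(-4 + (3 + 60)**2))*(1/9987) = (4*30*15*(-4 + 63**2))*(1/9987) = (4*30*15*(-4 + 3969))*(1/9987) = (4*30*15*3965)*(1/9987) = 7137000*(1/9987) = 2379000/3329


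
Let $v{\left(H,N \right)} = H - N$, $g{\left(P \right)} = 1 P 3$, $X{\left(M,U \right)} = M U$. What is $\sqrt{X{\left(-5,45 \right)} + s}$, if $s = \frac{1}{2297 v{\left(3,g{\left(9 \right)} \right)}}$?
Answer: $\frac{i \sqrt{170949185382}}{27564} \approx 15.0 i$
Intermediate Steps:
$g{\left(P \right)} = 3 P$ ($g{\left(P \right)} = P 3 = 3 P$)
$s = - \frac{1}{55128}$ ($s = \frac{1}{2297 \left(3 - 3 \cdot 9\right)} = \frac{1}{2297 \left(3 - 27\right)} = \frac{1}{2297 \left(-24\right)} = \frac{1}{2297} \left(- \frac{1}{24}\right) = - \frac{1}{55128} \approx -1.814 \cdot 10^{-5}$)
$\sqrt{X{\left(-5,45 \right)} + s} = \sqrt{\left(-5\right) 45 - \frac{1}{55128}} = \sqrt{-225 - \frac{1}{55128}} = \sqrt{- \frac{12403801}{55128}} = \frac{i \sqrt{170949185382}}{27564}$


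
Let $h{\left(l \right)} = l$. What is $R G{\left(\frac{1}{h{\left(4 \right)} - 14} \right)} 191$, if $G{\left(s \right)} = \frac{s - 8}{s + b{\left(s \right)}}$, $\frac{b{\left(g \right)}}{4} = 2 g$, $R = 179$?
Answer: $307701$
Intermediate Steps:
$b{\left(g \right)} = 8 g$ ($b{\left(g \right)} = 4 \cdot 2 g = 8 g$)
$G{\left(s \right)} = \frac{-8 + s}{9 s}$ ($G{\left(s \right)} = \frac{s - 8}{s + 8 s} = \frac{-8 + s}{9 s}$)
$R G{\left(\frac{1}{h{\left(4 \right)} - 14} \right)} 191 = 179 \frac{-8 + \frac{1}{4 - 14}}{9 \frac{1}{4 - 14}} \cdot 191 = 179 \frac{-8 + \frac{1}{-10}}{9 \frac{1}{-10}} \cdot 191 = 179 \frac{-8 - \frac{1}{10}}{9 \left(- \frac{1}{10}\right)} 191 = 179 \cdot \frac{1}{9} \left(-10\right) \left(- \frac{81}{10}\right) 191 = 179 \cdot 9 \cdot 191 = 1611 \cdot 191 = 307701$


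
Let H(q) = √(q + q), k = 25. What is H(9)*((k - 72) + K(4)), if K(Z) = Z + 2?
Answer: -123*√2 ≈ -173.95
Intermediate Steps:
H(q) = √2*√q (H(q) = √(2*q) = √2*√q)
K(Z) = 2 + Z
H(9)*((k - 72) + K(4)) = (√2*√9)*((25 - 72) + (2 + 4)) = (√2*3)*(-47 + 6) = (3*√2)*(-41) = -123*√2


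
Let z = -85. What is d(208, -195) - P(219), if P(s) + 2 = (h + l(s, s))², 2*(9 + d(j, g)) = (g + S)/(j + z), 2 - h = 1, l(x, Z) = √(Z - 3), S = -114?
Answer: -18471/82 - 12*√6 ≈ -254.65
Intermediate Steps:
l(x, Z) = √(-3 + Z)
h = 1 (h = 2 - 1*1 = 2 - 1 = 1)
d(j, g) = -9 + (-114 + g)/(2*(-85 + j)) (d(j, g) = -9 + ((g - 114)/(j - 85))/2 = -9 + ((-114 + g)/(-85 + j))/2 = -9 + (-114 + g)/(2*(-85 + j)))
P(s) = -2 + (1 + √(-3 + s))²
d(208, -195) - P(219) = (1416 - 195 - 18*208)/(2*(-85 + 208)) - (-2 + (1 + √(-3 + 219))²) = (½)*(1416 - 195 - 3744)/123 - (-2 + (1 + √216)²) = (½)*(1/123)*(-2523) - (-2 + (1 + 6*√6)²) = -841/82 + (2 - (1 + 6*√6)²) = -677/82 - (1 + 6*√6)²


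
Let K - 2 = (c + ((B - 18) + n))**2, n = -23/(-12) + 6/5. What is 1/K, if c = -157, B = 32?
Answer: 3600/70449649 ≈ 5.1100e-5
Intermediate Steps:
n = 187/60 (n = -23*(-1/12) + 6*(1/5) = 23/12 + 6/5 = 187/60 ≈ 3.1167)
K = 70449649/3600 (K = 2 + (-157 + ((32 - 18) + 187/60))**2 = 2 + (-157 + (14 + 187/60))**2 = 2 + (-157 + 1027/60)**2 = 2 + (-8393/60)**2 = 2 + 70442449/3600 = 70449649/3600 ≈ 19569.)
1/K = 1/(70449649/3600) = 3600/70449649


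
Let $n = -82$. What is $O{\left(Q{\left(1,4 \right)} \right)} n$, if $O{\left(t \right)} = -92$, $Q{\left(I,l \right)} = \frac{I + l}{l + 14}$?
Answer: $7544$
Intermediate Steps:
$Q{\left(I,l \right)} = \frac{I + l}{14 + l}$
$O{\left(Q{\left(1,4 \right)} \right)} n = \left(-92\right) \left(-82\right) = 7544$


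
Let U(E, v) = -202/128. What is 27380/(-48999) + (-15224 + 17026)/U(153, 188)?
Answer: -5653722052/4948899 ≈ -1142.4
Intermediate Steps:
U(E, v) = -101/64 (U(E, v) = -202*1/128 = -101/64)
27380/(-48999) + (-15224 + 17026)/U(153, 188) = 27380/(-48999) + (-15224 + 17026)/(-101/64) = 27380*(-1/48999) + 1802*(-64/101) = -27380/48999 - 115328/101 = -5653722052/4948899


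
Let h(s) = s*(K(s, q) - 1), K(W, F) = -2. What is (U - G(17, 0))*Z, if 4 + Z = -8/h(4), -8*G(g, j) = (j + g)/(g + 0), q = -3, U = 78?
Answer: -3125/12 ≈ -260.42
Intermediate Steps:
G(g, j) = -(g + j)/(8*g) (G(g, j) = -(j + g)/(8*(g + 0)) = -(g + j)/(8*g))
h(s) = -3*s (h(s) = s*(-2 - 1) = s*(-3) = -3*s)
Z = -10/3 (Z = -4 - 8/((-3*4)) = -4 - 8/(-12) = -4 - 8*(-1/12) = -4 + 2/3 = -10/3 ≈ -3.3333)
(U - G(17, 0))*Z = (78 - (-1*17 - 1*0)/(8*17))*(-10/3) = (78 - (-17 + 0)/(8*17))*(-10/3) = (78 - (-17)/(8*17))*(-10/3) = (78 - 1*(-1/8))*(-10/3) = (78 + 1/8)*(-10/3) = (625/8)*(-10/3) = -3125/12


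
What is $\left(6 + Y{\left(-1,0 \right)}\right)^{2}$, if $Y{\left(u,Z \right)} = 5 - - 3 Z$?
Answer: $121$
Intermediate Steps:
$Y{\left(u,Z \right)} = 5 + 3 Z$
$\left(6 + Y{\left(-1,0 \right)}\right)^{2} = \left(6 + \left(5 + 3 \cdot 0\right)\right)^{2} = \left(6 + \left(5 + 0\right)\right)^{2} = \left(6 + 5\right)^{2} = 11^{2} = 121$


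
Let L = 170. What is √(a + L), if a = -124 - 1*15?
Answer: √31 ≈ 5.5678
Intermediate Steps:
a = -139 (a = -124 - 15 = -139)
√(a + L) = √(-139 + 170) = √31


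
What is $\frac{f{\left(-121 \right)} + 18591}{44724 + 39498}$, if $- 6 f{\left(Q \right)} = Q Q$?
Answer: $\frac{96905}{505332} \approx 0.19177$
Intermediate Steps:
$f{\left(Q \right)} = - \frac{Q^{2}}{6}$ ($f{\left(Q \right)} = - \frac{Q Q}{6} = - \frac{Q^{2}}{6}$)
$\frac{f{\left(-121 \right)} + 18591}{44724 + 39498} = \frac{- \frac{\left(-121\right)^{2}}{6} + 18591}{44724 + 39498} = \frac{\left(- \frac{1}{6}\right) 14641 + 18591}{84222} = \left(- \frac{14641}{6} + 18591\right) \frac{1}{84222} = \frac{96905}{6} \cdot \frac{1}{84222} = \frac{96905}{505332}$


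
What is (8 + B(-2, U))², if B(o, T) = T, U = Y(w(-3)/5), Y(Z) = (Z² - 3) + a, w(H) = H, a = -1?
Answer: 11881/625 ≈ 19.010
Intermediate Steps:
Y(Z) = -4 + Z² (Y(Z) = (Z² - 3) - 1 = (-3 + Z²) - 1 = -4 + Z²)
U = -91/25 (U = -4 + (-3/5)² = -4 + (-3*⅕)² = -4 + (-⅗)² = -4 + 9/25 = -91/25 ≈ -3.6400)
(8 + B(-2, U))² = (8 - 91/25)² = (109/25)² = 11881/625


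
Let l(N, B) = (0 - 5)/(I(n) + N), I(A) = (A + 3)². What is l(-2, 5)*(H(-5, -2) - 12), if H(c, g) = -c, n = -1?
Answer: 35/2 ≈ 17.500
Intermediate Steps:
I(A) = (3 + A)²
l(N, B) = -5/(4 + N) (l(N, B) = (0 - 5)/((3 - 1)² + N) = -5/(2² + N) = -5/(4 + N))
l(-2, 5)*(H(-5, -2) - 12) = (-5/(4 - 2))*(-1*(-5) - 12) = (-5/2)*(5 - 12) = -5*½*(-7) = -5/2*(-7) = 35/2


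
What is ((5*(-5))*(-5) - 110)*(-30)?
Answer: -450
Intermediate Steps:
((5*(-5))*(-5) - 110)*(-30) = (-25*(-5) - 110)*(-30) = (125 - 110)*(-30) = 15*(-30) = -450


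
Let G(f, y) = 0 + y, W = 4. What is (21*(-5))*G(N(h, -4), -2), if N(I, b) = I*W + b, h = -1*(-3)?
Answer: 210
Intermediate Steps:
h = 3
N(I, b) = b + 4*I (N(I, b) = I*4 + b = 4*I + b = b + 4*I)
G(f, y) = y
(21*(-5))*G(N(h, -4), -2) = (21*(-5))*(-2) = -105*(-2) = 210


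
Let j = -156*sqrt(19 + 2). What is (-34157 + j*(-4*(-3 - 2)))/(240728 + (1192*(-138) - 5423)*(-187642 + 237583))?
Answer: 34157/8485684051 + 240*sqrt(21)/652744927 ≈ 5.7102e-6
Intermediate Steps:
j = -156*sqrt(21) ≈ -714.88
(-34157 + j*(-4*(-3 - 2)))/(240728 + (1192*(-138) - 5423)*(-187642 + 237583)) = (-34157 + (-156*sqrt(21))*(-4*(-3 - 2)))/(240728 + (1192*(-138) - 5423)*(-187642 + 237583)) = (-34157 + (-156*sqrt(21))*(-4*(-5)))/(240728 + (-164496 - 5423)*49941) = (-34157 - 156*sqrt(21)*20)/(240728 - 169919*49941) = (-34157 - 3120*sqrt(21))/(240728 - 8485924779) = (-34157 - 3120*sqrt(21))/(-8485684051) = (-34157 - 3120*sqrt(21))*(-1/8485684051) = 34157/8485684051 + 240*sqrt(21)/652744927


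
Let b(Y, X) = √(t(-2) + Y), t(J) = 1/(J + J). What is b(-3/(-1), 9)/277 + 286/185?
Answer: 286/185 + √11/554 ≈ 1.5519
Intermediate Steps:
t(J) = 1/(2*J)
b(Y, X) = √(-¼ + Y) (b(Y, X) = √((½)/(-2) + Y) = √((½)*(-½) + Y) = √(-¼ + Y))
b(-3/(-1), 9)/277 + 286/185 = (√(-1 + 4*(-3/(-1)))/2)/277 + 286/185 = (√(-1 + 4*(-3*(-1)))/2)*(1/277) + 286*(1/185) = (√(-1 + 4*3)/2)*(1/277) + 286/185 = (√(-1 + 12)/2)*(1/277) + 286/185 = (√11/2)*(1/277) + 286/185 = √11/554 + 286/185 = 286/185 + √11/554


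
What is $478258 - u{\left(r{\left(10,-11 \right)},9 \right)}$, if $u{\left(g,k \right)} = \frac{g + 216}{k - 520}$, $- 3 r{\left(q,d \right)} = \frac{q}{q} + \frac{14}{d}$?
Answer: $\frac{2688290595}{5621} \approx 4.7826 \cdot 10^{5}$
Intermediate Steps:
$r{\left(q,d \right)} = - \frac{1}{3} - \frac{14}{3 d}$ ($r{\left(q,d \right)} = - \frac{\frac{q}{q} + \frac{14}{d}}{3} = - \frac{1 + \frac{14}{d}}{3} = - \frac{1}{3} - \frac{14}{3 d}$)
$u{\left(g,k \right)} = \frac{216 + g}{-520 + k}$
$478258 - u{\left(r{\left(10,-11 \right)},9 \right)} = 478258 - \frac{216 + \frac{-14 - -11}{3 \left(-11\right)}}{-520 + 9} = 478258 - \frac{216 + \frac{1}{3} \left(- \frac{1}{11}\right) \left(-14 + 11\right)}{-511} = 478258 - - \frac{216 + \frac{1}{3} \left(- \frac{1}{11}\right) \left(-3\right)}{511} = 478258 - - \frac{216 + \frac{1}{11}}{511} = 478258 - \left(- \frac{1}{511}\right) \frac{2377}{11} = 478258 - - \frac{2377}{5621} = 478258 + \frac{2377}{5621} = \frac{2688290595}{5621}$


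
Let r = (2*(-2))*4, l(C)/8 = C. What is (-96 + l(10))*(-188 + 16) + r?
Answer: 2736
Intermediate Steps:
l(C) = 8*C
r = -16 (r = -4*4 = -16)
(-96 + l(10))*(-188 + 16) + r = (-96 + 8*10)*(-188 + 16) - 16 = (-96 + 80)*(-172) - 16 = -16*(-172) - 16 = 2752 - 16 = 2736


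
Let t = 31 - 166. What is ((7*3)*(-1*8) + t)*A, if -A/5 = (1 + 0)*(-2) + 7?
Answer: 7575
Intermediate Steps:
A = -25 (A = -5*((1 + 0)*(-2) + 7) = -5*(1*(-2) + 7) = -5*(-2 + 7) = -5*5 = -25)
t = -135
((7*3)*(-1*8) + t)*A = ((7*3)*(-1*8) - 135)*(-25) = (21*(-8) - 135)*(-25) = (-168 - 135)*(-25) = -303*(-25) = 7575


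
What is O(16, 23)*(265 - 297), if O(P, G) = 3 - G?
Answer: 640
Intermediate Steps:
O(16, 23)*(265 - 297) = (3 - 1*23)*(265 - 297) = (3 - 23)*(-32) = -20*(-32) = 640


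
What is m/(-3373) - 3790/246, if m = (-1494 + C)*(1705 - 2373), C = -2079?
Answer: -299963807/414879 ≈ -723.02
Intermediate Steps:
m = 2386764 (m = (-1494 - 2079)*(1705 - 2373) = -3573*(-668) = 2386764)
m/(-3373) - 3790/246 = 2386764/(-3373) - 3790/246 = 2386764*(-1/3373) - 3790*1/246 = -2386764/3373 - 1895/123 = -299963807/414879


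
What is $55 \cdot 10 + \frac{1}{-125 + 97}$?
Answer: $\frac{15399}{28} \approx 549.96$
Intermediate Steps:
$55 \cdot 10 + \frac{1}{-125 + 97} = 550 + \frac{1}{-28} = 550 - \frac{1}{28} = \frac{15399}{28}$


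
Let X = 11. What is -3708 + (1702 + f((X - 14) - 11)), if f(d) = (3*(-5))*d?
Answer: -1796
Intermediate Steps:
f(d) = -15*d
-3708 + (1702 + f((X - 14) - 11)) = -3708 + (1702 - 15*((11 - 14) - 11)) = -3708 + (1702 - 15*(-3 - 11)) = -3708 + (1702 - 15*(-14)) = -3708 + (1702 + 210) = -3708 + 1912 = -1796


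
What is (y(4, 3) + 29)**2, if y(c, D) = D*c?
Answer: 1681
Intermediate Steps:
(y(4, 3) + 29)**2 = (3*4 + 29)**2 = (12 + 29)**2 = 41**2 = 1681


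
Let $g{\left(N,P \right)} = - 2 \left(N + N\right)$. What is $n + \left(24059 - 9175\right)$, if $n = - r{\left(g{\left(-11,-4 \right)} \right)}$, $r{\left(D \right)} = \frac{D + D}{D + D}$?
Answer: $14883$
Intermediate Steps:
$g{\left(N,P \right)} = - 4 N$ ($g{\left(N,P \right)} = - 2 \cdot 2 N = - 4 N$)
$r{\left(D \right)} = 1$ ($r{\left(D \right)} = \frac{2 D}{2 D} = 2 D \frac{1}{2 D} = 1$)
$n = -1$ ($n = \left(-1\right) 1 = -1$)
$n + \left(24059 - 9175\right) = -1 + \left(24059 - 9175\right) = -1 + 14884 = 14883$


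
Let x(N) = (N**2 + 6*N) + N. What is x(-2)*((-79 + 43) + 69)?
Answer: -330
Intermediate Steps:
x(N) = N**2 + 7*N
x(-2)*((-79 + 43) + 69) = (-2*(7 - 2))*((-79 + 43) + 69) = (-2*5)*(-36 + 69) = -10*33 = -330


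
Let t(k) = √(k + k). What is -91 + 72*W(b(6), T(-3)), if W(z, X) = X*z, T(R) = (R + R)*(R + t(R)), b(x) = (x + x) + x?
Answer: 23237 - 7776*I*√6 ≈ 23237.0 - 19047.0*I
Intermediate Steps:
b(x) = 3*x (b(x) = 2*x + x = 3*x)
t(k) = √2*√k (t(k) = √(2*k) = √2*√k)
T(R) = 2*R*(R + √2*√R) (T(R) = (R + R)*(R + √2*√R) = (2*R)*(R + √2*√R) = 2*R*(R + √2*√R))
-91 + 72*W(b(6), T(-3)) = -91 + 72*((2*(-3)*(-3 + √2*√(-3)))*(3*6)) = -91 + 72*((2*(-3)*(-3 + √2*(I*√3)))*18) = -91 + 72*((2*(-3)*(-3 + I*√6))*18) = -91 + 72*((18 - 6*I*√6)*18) = -91 + 72*(324 - 108*I*√6) = -91 + (23328 - 7776*I*√6) = 23237 - 7776*I*√6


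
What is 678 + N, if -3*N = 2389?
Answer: -355/3 ≈ -118.33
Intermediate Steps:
N = -2389/3 (N = -1/3*2389 = -2389/3 ≈ -796.33)
678 + N = 678 - 2389/3 = -355/3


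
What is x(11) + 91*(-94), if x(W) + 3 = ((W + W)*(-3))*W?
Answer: -9283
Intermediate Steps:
x(W) = -3 - 6*W² (x(W) = -3 + ((W + W)*(-3))*W = -3 + ((2*W)*(-3))*W = -3 + (-6*W)*W = -3 - 6*W²)
x(11) + 91*(-94) = (-3 - 6*11²) + 91*(-94) = (-3 - 6*121) - 8554 = (-3 - 726) - 8554 = -729 - 8554 = -9283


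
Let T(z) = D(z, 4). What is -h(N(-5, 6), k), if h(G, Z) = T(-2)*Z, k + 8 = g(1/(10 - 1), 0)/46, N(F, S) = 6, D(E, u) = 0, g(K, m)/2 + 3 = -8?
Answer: 0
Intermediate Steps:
g(K, m) = -22 (g(K, m) = -6 + 2*(-8) = -6 - 16 = -22)
T(z) = 0
k = -195/23 (k = -8 - 22/46 = -8 - 22*1/46 = -8 - 11/23 = -195/23 ≈ -8.4783)
h(G, Z) = 0 (h(G, Z) = 0*Z = 0)
-h(N(-5, 6), k) = -1*0 = 0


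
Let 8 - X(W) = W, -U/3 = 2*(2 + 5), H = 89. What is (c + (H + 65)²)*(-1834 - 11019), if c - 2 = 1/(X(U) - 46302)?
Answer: -14099804429555/46252 ≈ -3.0485e+8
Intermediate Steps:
U = -42 (U = -6*(2 + 5) = -6*7 = -3*14 = -42)
X(W) = 8 - W
c = 92503/46252 (c = 2 + 1/((8 - 1*(-42)) - 46302) = 2 + 1/((8 + 42) - 46302) = 2 + 1/(50 - 46302) = 2 + 1/(-46252) = 2 - 1/46252 = 92503/46252 ≈ 2.0000)
(c + (H + 65)²)*(-1834 - 11019) = (92503/46252 + (89 + 65)²)*(-1834 - 11019) = (92503/46252 + 154²)*(-12853) = (92503/46252 + 23716)*(-12853) = (1097004935/46252)*(-12853) = -14099804429555/46252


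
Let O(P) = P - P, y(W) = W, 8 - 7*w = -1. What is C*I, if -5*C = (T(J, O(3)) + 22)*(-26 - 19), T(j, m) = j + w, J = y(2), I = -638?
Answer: -1016334/7 ≈ -1.4519e+5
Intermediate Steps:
w = 9/7 (w = 8/7 - 1/7*(-1) = 8/7 + 1/7 = 9/7 ≈ 1.2857)
J = 2
O(P) = 0
T(j, m) = 9/7 + j (T(j, m) = j + 9/7 = 9/7 + j)
C = 1593/7 (C = -((9/7 + 2) + 22)*(-26 - 19)/5 = -(23/7 + 22)*(-45)/5 = -177*(-45)/35 = -1/5*(-7965/7) = 1593/7 ≈ 227.57)
C*I = (1593/7)*(-638) = -1016334/7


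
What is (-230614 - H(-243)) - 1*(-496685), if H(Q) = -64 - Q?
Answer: 265892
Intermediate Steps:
(-230614 - H(-243)) - 1*(-496685) = (-230614 - (-64 - 1*(-243))) - 1*(-496685) = (-230614 - (-64 + 243)) + 496685 = (-230614 - 1*179) + 496685 = (-230614 - 179) + 496685 = -230793 + 496685 = 265892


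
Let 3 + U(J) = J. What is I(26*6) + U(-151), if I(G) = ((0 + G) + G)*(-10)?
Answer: -3274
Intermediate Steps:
U(J) = -3 + J
I(G) = -20*G (I(G) = (G + G)*(-10) = (2*G)*(-10) = -20*G)
I(26*6) + U(-151) = -520*6 + (-3 - 151) = -20*156 - 154 = -3120 - 154 = -3274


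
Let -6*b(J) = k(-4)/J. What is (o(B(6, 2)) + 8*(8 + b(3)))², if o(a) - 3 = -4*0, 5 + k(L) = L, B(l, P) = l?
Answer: 5041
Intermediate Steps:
k(L) = -5 + L
b(J) = 3/(2*J) (b(J) = -(-5 - 4)/(6*J) = -(-3)/(2*J) = 3/(2*J))
o(a) = 3 (o(a) = 3 - 4*0 = 3 + 0 = 3)
(o(B(6, 2)) + 8*(8 + b(3)))² = (3 + 8*(8 + (3/2)/3))² = (3 + 8*(8 + (3/2)*(⅓)))² = (3 + 8*(8 + ½))² = (3 + 8*(17/2))² = (3 + 68)² = 71² = 5041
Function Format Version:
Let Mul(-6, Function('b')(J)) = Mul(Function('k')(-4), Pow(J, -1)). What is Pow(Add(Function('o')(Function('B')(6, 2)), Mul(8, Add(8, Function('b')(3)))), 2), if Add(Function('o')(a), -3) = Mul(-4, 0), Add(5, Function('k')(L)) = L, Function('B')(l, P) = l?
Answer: 5041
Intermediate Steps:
Function('k')(L) = Add(-5, L)
Function('b')(J) = Mul(Rational(3, 2), Pow(J, -1)) (Function('b')(J) = Mul(Rational(-1, 6), Mul(Add(-5, -4), Pow(J, -1))) = Mul(Rational(-1, 6), Mul(-9, Pow(J, -1))) = Mul(Rational(3, 2), Pow(J, -1)))
Function('o')(a) = 3 (Function('o')(a) = Add(3, Mul(-4, 0)) = Add(3, 0) = 3)
Pow(Add(Function('o')(Function('B')(6, 2)), Mul(8, Add(8, Function('b')(3)))), 2) = Pow(Add(3, Mul(8, Add(8, Mul(Rational(3, 2), Pow(3, -1))))), 2) = Pow(Add(3, Mul(8, Add(8, Mul(Rational(3, 2), Rational(1, 3))))), 2) = Pow(Add(3, Mul(8, Add(8, Rational(1, 2)))), 2) = Pow(Add(3, Mul(8, Rational(17, 2))), 2) = Pow(Add(3, 68), 2) = Pow(71, 2) = 5041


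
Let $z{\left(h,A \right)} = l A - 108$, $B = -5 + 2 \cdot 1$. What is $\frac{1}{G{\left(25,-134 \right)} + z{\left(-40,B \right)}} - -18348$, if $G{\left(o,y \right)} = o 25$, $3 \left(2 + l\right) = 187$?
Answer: $\frac{6164929}{336} \approx 18348.0$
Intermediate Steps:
$l = \frac{181}{3}$ ($l = -2 + \frac{1}{3} \cdot 187 = -2 + \frac{187}{3} = \frac{181}{3} \approx 60.333$)
$G{\left(o,y \right)} = 25 o$
$B = -3$ ($B = -5 + 2 = -3$)
$z{\left(h,A \right)} = -108 + \frac{181 A}{3}$ ($z{\left(h,A \right)} = \frac{181 A}{3} - 108 = -108 + \frac{181 A}{3}$)
$\frac{1}{G{\left(25,-134 \right)} + z{\left(-40,B \right)}} - -18348 = \frac{1}{25 \cdot 25 + \left(-108 + \frac{181}{3} \left(-3\right)\right)} - -18348 = \frac{1}{625 - 289} + 18348 = \frac{1}{336} + 18348 = \frac{6164929}{336}$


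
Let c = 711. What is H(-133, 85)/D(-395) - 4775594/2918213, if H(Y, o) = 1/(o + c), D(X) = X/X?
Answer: -3798454611/2322897548 ≈ -1.6352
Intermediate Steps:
D(X) = 1
H(Y, o) = 1/(711 + o) (H(Y, o) = 1/(o + 711) = 1/(711 + o))
H(-133, 85)/D(-395) - 4775594/2918213 = 1/((711 + 85)*1) - 4775594/2918213 = 1/796 - 4775594*1/2918213 = (1/796)*1 - 4775594/2918213 = 1/796 - 4775594/2918213 = -3798454611/2322897548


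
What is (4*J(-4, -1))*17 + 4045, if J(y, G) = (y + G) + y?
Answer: 3433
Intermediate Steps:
J(y, G) = G + 2*y (J(y, G) = (G + y) + y = G + 2*y)
(4*J(-4, -1))*17 + 4045 = (4*(-1 + 2*(-4)))*17 + 4045 = (4*(-1 - 8))*17 + 4045 = (4*(-9))*17 + 4045 = -36*17 + 4045 = -612 + 4045 = 3433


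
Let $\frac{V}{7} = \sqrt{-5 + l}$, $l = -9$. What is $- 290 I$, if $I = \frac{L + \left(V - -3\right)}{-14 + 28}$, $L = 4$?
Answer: $-145 - 145 i \sqrt{14} \approx -145.0 - 542.54 i$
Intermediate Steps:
$V = 7 i \sqrt{14}$ ($V = 7 \sqrt{-5 - 9} = 7 \sqrt{-14} = 7 i \sqrt{14} \approx 26.192 i$)
$I = \frac{1}{2} + \frac{i \sqrt{14}}{2}$ ($I = \frac{4 + \left(7 i \sqrt{14} - -3\right)}{-14 + 28} = \frac{4 + \left(7 i \sqrt{14} + 3\right)}{14} = \left(4 + \left(3 + 7 i \sqrt{14}\right)\right) \frac{1}{14} = \left(7 + 7 i \sqrt{14}\right) \frac{1}{14} = \frac{1}{2} + \frac{i \sqrt{14}}{2} \approx 0.5 + 1.8708 i$)
$- 290 I = - 290 \left(\frac{1}{2} + \frac{i \sqrt{14}}{2}\right) = -145 - 145 i \sqrt{14}$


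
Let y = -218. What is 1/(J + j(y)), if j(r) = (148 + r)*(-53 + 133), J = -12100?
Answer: -1/17700 ≈ -5.6497e-5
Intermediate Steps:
j(r) = 11840 + 80*r (j(r) = (148 + r)*80 = 11840 + 80*r)
1/(J + j(y)) = 1/(-12100 + (11840 + 80*(-218))) = 1/(-12100 + (11840 - 17440)) = 1/(-12100 - 5600) = 1/(-17700) = -1/17700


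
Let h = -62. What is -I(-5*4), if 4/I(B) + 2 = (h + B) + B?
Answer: 1/26 ≈ 0.038462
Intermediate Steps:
I(B) = 4/(-64 + 2*B) (I(B) = 4/(-2 + ((-62 + B) + B)) = 4/(-2 + (-62 + 2*B)) = 4/(-64 + 2*B))
-I(-5*4) = -2/(-32 - 5*4) = -2/(-32 - 20) = -2/(-52) = -2*(-1)/52 = -1*(-1/26) = 1/26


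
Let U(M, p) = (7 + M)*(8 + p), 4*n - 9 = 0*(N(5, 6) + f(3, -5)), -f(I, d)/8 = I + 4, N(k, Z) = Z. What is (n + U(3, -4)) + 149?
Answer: 765/4 ≈ 191.25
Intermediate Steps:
f(I, d) = -32 - 8*I (f(I, d) = -8*(I + 4) = -8*(4 + I) = -32 - 8*I)
n = 9/4 (n = 9/4 + (0*(6 + (-32 - 8*3)))/4 = 9/4 + (0*(6 + (-32 - 24)))/4 = 9/4 + (0*(6 - 56))/4 = 9/4 + (0*(-50))/4 = 9/4 + (1/4)*0 = 9/4 + 0 = 9/4 ≈ 2.2500)
(n + U(3, -4)) + 149 = (9/4 + (56 + 7*(-4) + 8*3 + 3*(-4))) + 149 = (9/4 + (56 - 28 + 24 - 12)) + 149 = (9/4 + 40) + 149 = 169/4 + 149 = 765/4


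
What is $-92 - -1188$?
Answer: $1096$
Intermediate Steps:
$-92 - -1188 = -92 + 1188 = 1096$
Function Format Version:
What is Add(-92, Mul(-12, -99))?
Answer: 1096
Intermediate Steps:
Add(-92, Mul(-12, -99)) = Add(-92, 1188) = 1096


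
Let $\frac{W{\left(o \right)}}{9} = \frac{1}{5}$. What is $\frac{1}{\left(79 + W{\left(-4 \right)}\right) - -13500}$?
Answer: $\frac{5}{67904} \approx 7.3633 \cdot 10^{-5}$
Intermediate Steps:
$W{\left(o \right)} = \frac{9}{5}$
$\frac{1}{\left(79 + W{\left(-4 \right)}\right) - -13500} = \frac{1}{\left(79 + \frac{9}{5}\right) - -13500} = \frac{1}{\frac{404}{5} + 13500} = \frac{1}{\frac{67904}{5}} = \frac{5}{67904}$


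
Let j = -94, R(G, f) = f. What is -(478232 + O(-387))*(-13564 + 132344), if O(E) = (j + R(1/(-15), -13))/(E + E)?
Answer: -21983307978250/387 ≈ -5.6804e+10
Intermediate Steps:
O(E) = -107/(2*E) (O(E) = (-94 - 13)/(E + E) = -107*1/(2*E) = -107/(2*E))
-(478232 + O(-387))*(-13564 + 132344) = -(478232 - 107/2/(-387))*(-13564 + 132344) = -(478232 - 107/2*(-1/387))*118780 = -(478232 + 107/774)*118780 = -370151675*118780/774 = -1*21983307978250/387 = -21983307978250/387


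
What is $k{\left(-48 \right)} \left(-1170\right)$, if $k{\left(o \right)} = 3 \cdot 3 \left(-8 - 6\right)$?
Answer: $147420$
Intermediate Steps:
$k{\left(o \right)} = -126$ ($k{\left(o \right)} = 9 \left(-14\right) = -126$)
$k{\left(-48 \right)} \left(-1170\right) = \left(-126\right) \left(-1170\right) = 147420$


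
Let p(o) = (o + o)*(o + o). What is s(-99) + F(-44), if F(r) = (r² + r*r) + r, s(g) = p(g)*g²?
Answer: 384242232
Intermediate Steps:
p(o) = 4*o² (p(o) = (2*o)*(2*o) = 4*o²)
s(g) = 4*g⁴ (s(g) = (4*g²)*g² = 4*g⁴)
F(r) = r + 2*r² (F(r) = (r² + r²) + r = 2*r² + r = r + 2*r²)
s(-99) + F(-44) = 4*(-99)⁴ - 44*(1 + 2*(-44)) = 4*96059601 - 44*(1 - 88) = 384238404 - 44*(-87) = 384238404 + 3828 = 384242232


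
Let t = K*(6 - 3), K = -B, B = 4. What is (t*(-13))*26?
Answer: 4056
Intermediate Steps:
K = -4 (K = -1*4 = -4)
t = -12 (t = -4*(6 - 3) = -4*3 = -12)
(t*(-13))*26 = -12*(-13)*26 = 156*26 = 4056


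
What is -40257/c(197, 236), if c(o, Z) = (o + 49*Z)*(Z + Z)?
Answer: -40257/5551192 ≈ -0.0072520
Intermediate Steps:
c(o, Z) = 2*Z*(o + 49*Z) (c(o, Z) = (o + 49*Z)*(2*Z) = 2*Z*(o + 49*Z))
-40257/c(197, 236) = -40257*1/(472*(197 + 49*236)) = -40257*1/(472*(197 + 11564)) = -40257/(2*236*11761) = -40257/5551192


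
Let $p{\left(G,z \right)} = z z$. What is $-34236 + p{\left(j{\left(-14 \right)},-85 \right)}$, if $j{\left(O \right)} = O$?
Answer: $-27011$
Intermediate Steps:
$p{\left(G,z \right)} = z^{2}$
$-34236 + p{\left(j{\left(-14 \right)},-85 \right)} = -34236 + \left(-85\right)^{2} = -34236 + 7225 = -27011$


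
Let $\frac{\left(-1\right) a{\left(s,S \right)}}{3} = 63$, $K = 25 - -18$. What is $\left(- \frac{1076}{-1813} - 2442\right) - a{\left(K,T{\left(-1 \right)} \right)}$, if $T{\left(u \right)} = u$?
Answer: $- \frac{4083613}{1813} \approx -2252.4$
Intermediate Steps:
$K = 43$ ($K = 25 + 18 = 43$)
$a{\left(s,S \right)} = -189$ ($a{\left(s,S \right)} = \left(-3\right) 63 = -189$)
$\left(- \frac{1076}{-1813} - 2442\right) - a{\left(K,T{\left(-1 \right)} \right)} = \left(- \frac{1076}{-1813} - 2442\right) - -189 = \left(\left(-1076\right) \left(- \frac{1}{1813}\right) - 2442\right) + 189 = \left(\frac{1076}{1813} - 2442\right) + 189 = - \frac{4426270}{1813} + 189 = - \frac{4083613}{1813}$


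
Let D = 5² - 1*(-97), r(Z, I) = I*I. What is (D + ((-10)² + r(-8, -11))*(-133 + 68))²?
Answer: 202863049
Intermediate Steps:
r(Z, I) = I²
D = 122 (D = 25 + 97 = 122)
(D + ((-10)² + r(-8, -11))*(-133 + 68))² = (122 + ((-10)² + (-11)²)*(-133 + 68))² = (122 + (100 + 121)*(-65))² = (122 + 221*(-65))² = (122 - 14365)² = (-14243)² = 202863049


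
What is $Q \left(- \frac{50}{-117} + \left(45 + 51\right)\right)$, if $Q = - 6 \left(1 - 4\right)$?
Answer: $\frac{22564}{13} \approx 1735.7$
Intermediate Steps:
$Q = 18$ ($Q = \left(-6\right) \left(-3\right) = 18$)
$Q \left(- \frac{50}{-117} + \left(45 + 51\right)\right) = 18 \left(- \frac{50}{-117} + \left(45 + 51\right)\right) = 18 \left(\left(-50\right) \left(- \frac{1}{117}\right) + 96\right) = 18 \left(\frac{50}{117} + 96\right) = 18 \cdot \frac{11282}{117} = \frac{22564}{13}$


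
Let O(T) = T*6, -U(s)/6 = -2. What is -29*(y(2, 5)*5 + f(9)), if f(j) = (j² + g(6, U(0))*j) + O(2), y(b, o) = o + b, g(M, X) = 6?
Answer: -5278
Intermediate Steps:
U(s) = 12 (U(s) = -6*(-2) = 12)
O(T) = 6*T
y(b, o) = b + o
f(j) = 12 + j² + 6*j (f(j) = (j² + 6*j) + 6*2 = (j² + 6*j) + 12 = 12 + j² + 6*j)
-29*(y(2, 5)*5 + f(9)) = -29*((2 + 5)*5 + (12 + 9² + 6*9)) = -29*(7*5 + (12 + 81 + 54)) = -29*(35 + 147) = -29*182 = -5278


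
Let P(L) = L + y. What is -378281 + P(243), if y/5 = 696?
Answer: -374558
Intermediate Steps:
y = 3480 (y = 5*696 = 3480)
P(L) = 3480 + L (P(L) = L + 3480 = 3480 + L)
-378281 + P(243) = -378281 + (3480 + 243) = -378281 + 3723 = -374558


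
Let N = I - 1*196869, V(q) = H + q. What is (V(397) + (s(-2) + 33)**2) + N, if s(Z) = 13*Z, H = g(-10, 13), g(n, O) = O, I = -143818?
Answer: -340228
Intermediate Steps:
H = 13
V(q) = 13 + q
N = -340687 (N = -143818 - 1*196869 = -143818 - 196869 = -340687)
(V(397) + (s(-2) + 33)**2) + N = ((13 + 397) + (13*(-2) + 33)**2) - 340687 = (410 + (-26 + 33)**2) - 340687 = (410 + 7**2) - 340687 = (410 + 49) - 340687 = 459 - 340687 = -340228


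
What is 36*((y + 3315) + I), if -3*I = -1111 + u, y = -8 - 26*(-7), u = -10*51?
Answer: 145056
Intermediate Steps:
u = -510
y = 174 (y = -8 + 182 = 174)
I = 1621/3 (I = -(-1111 - 510)/3 = -⅓*(-1621) = 1621/3 ≈ 540.33)
36*((y + 3315) + I) = 36*((174 + 3315) + 1621/3) = 36*(3489 + 1621/3) = 36*(12088/3) = 145056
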